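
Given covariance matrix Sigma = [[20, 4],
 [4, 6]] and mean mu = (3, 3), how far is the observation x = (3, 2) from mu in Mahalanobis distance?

Step 1 — centre the observation: (x - mu) = (0, -1).

Step 2 — invert Sigma. det(Sigma) = 20·6 - (4)² = 104.
  Sigma^{-1} = (1/det) · [[d, -b], [-b, a]] = [[0.0577, -0.0385],
 [-0.0385, 0.1923]].

Step 3 — form the quadratic (x - mu)^T · Sigma^{-1} · (x - mu):
  Sigma^{-1} · (x - mu) = (0.0385, -0.1923).
  (x - mu)^T · [Sigma^{-1} · (x - mu)] = (0)·(0.0385) + (-1)·(-0.1923) = 0.1923.

Step 4 — take square root: d = √(0.1923) ≈ 0.4385.

d(x, mu) = √(0.1923) ≈ 0.4385


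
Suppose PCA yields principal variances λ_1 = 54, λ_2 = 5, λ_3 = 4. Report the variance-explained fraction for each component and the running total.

Step 1 — total variance = trace(Sigma) = Σ λ_i = 54 + 5 + 4 = 63.

Step 2 — fraction explained by component i = λ_i / Σ λ:
  PC1: 54/63 = 0.8571
  PC2: 5/63 = 0.0794
  PC3: 4/63 = 0.0635

Step 3 — cumulative fraction after k components = (λ_1 + ... + λ_k) / Σ λ:
  k = 1: 54/63 = 0.8571
  k = 2: (54 + 5)/63 = 59/63 = 0.9365
  k = 3: (54 + 5 + 4)/63 = 63/63 = 1

Summary (fraction, with percent):

explained: PC1 0.8571 (85.71%), PC2 0.0794 (7.94%), PC3 0.0635 (6.35%);  cumulative: 0.8571, 0.9365, 1


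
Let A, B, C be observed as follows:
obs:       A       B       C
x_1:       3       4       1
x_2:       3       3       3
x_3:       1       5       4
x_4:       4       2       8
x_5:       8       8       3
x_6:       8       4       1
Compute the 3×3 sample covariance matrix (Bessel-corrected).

Step 1 — column means:
  mean(A) = (3 + 3 + 1 + 4 + 8 + 8) / 6 = 27/6 = 4.5
  mean(B) = (4 + 3 + 5 + 2 + 8 + 4) / 6 = 26/6 = 4.3333
  mean(C) = (1 + 3 + 4 + 8 + 3 + 1) / 6 = 20/6 = 3.3333

Step 2 — sample covariance S[i,j] = (1/(n-1)) · Σ_k (x_{k,i} - mean_i) · (x_{k,j} - mean_j), with n-1 = 5.
  S[A,A] = ((-1.5)·(-1.5) + (-1.5)·(-1.5) + (-3.5)·(-3.5) + (-0.5)·(-0.5) + (3.5)·(3.5) + (3.5)·(3.5)) / 5 = 41.5/5 = 8.3
  S[A,B] = ((-1.5)·(-0.3333) + (-1.5)·(-1.3333) + (-3.5)·(0.6667) + (-0.5)·(-2.3333) + (3.5)·(3.6667) + (3.5)·(-0.3333)) / 5 = 13/5 = 2.6
  S[A,C] = ((-1.5)·(-2.3333) + (-1.5)·(-0.3333) + (-3.5)·(0.6667) + (-0.5)·(4.6667) + (3.5)·(-0.3333) + (3.5)·(-2.3333)) / 5 = -10/5 = -2
  S[B,B] = ((-0.3333)·(-0.3333) + (-1.3333)·(-1.3333) + (0.6667)·(0.6667) + (-2.3333)·(-2.3333) + (3.6667)·(3.6667) + (-0.3333)·(-0.3333)) / 5 = 21.3333/5 = 4.2667
  S[B,C] = ((-0.3333)·(-2.3333) + (-1.3333)·(-0.3333) + (0.6667)·(0.6667) + (-2.3333)·(4.6667) + (3.6667)·(-0.3333) + (-0.3333)·(-2.3333)) / 5 = -9.6667/5 = -1.9333
  S[C,C] = ((-2.3333)·(-2.3333) + (-0.3333)·(-0.3333) + (0.6667)·(0.6667) + (4.6667)·(4.6667) + (-0.3333)·(-0.3333) + (-2.3333)·(-2.3333)) / 5 = 33.3333/5 = 6.6667

S is symmetric (S[j,i] = S[i,j]). Assembling:

S = [[8.3, 2.6, -2],
 [2.6, 4.2667, -1.9333],
 [-2, -1.9333, 6.6667]]


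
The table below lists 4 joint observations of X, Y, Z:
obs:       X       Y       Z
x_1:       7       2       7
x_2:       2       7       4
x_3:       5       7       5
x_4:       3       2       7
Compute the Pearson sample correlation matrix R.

Step 1 — column means:
  mean(X) = (7 + 2 + 5 + 3) / 4 = 17/4 = 4.25
  mean(Y) = (2 + 7 + 7 + 2) / 4 = 18/4 = 4.5
  mean(Z) = (7 + 4 + 5 + 7) / 4 = 23/4 = 5.75

Step 2 — sample variances and covariances s[i,j] = (1/(n-1)) · Σ_k (x_{k,i} - mean_i) · (x_{k,j} - mean_j), with n-1 = 3:
  s[X,X] = ((2.75)·(2.75) + (-2.25)·(-2.25) + (0.75)·(0.75) + (-1.25)·(-1.25)) / 3 = 14.75/3 = 4.9167
  s[X,Y] = ((2.75)·(-2.5) + (-2.25)·(2.5) + (0.75)·(2.5) + (-1.25)·(-2.5)) / 3 = -7.5/3 = -2.5
  s[X,Z] = ((2.75)·(1.25) + (-2.25)·(-1.75) + (0.75)·(-0.75) + (-1.25)·(1.25)) / 3 = 5.25/3 = 1.75
  s[Y,Y] = ((-2.5)·(-2.5) + (2.5)·(2.5) + (2.5)·(2.5) + (-2.5)·(-2.5)) / 3 = 25/3 = 8.3333
  s[Y,Z] = ((-2.5)·(1.25) + (2.5)·(-1.75) + (2.5)·(-0.75) + (-2.5)·(1.25)) / 3 = -12.5/3 = -4.1667
  s[Z,Z] = ((1.25)·(1.25) + (-1.75)·(-1.75) + (-0.75)·(-0.75) + (1.25)·(1.25)) / 3 = 6.75/3 = 2.25
  Sample standard deviations s_i = √(s[i,i]):
  s(X) = √(4.9167) = 2.2174
  s(Y) = √(8.3333) = 2.8868
  s(Z) = √(2.25) = 1.5

Step 3 — r_{ij} = s_{ij} / (s_i · s_j):
  r[X,X] = 1 (diagonal).
  r[X,Y] = -2.5 / (2.2174 · 2.8868) = -2.5 / 6.401 = -0.3906
  r[X,Z] = 1.75 / (2.2174 · 1.5) = 1.75 / 3.326 = 0.5262
  r[Y,Y] = 1 (diagonal).
  r[Y,Z] = -4.1667 / (2.8868 · 1.5) = -4.1667 / 4.3301 = -0.9623
  r[Z,Z] = 1 (diagonal).

R is symmetric with unit diagonal. Assembling:

R = [[1, -0.3906, 0.5262],
 [-0.3906, 1, -0.9623],
 [0.5262, -0.9623, 1]]


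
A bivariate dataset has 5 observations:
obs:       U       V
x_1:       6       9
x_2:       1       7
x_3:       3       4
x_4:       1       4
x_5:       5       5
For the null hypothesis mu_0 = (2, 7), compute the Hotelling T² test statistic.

Step 1 — sample mean vector:
  mean(U) = (6 + 1 + 3 + 1 + 5) / 5 = 16/5 = 3.2
  mean(V) = (9 + 7 + 4 + 4 + 5) / 5 = 29/5 = 5.8
  x̄ = (3.2, 5.8),  deviation x̄ - mu_0 = (3.2, 5.8) - (2, 7) = (1.2, -1.2).

Step 2 — sample covariance matrix, S[i,j] = (1/(n-1)) · Σ_k (x_{k,i} - mean_i) · (x_{k,j} - mean_j), divisor n-1 = 4:
  S[U,U] = ((2.8)·(2.8) + (-2.2)·(-2.2) + (-0.2)·(-0.2) + (-2.2)·(-2.2) + (1.8)·(1.8)) / 4 = 20.8/4 = 5.2
  S[U,V] = ((2.8)·(3.2) + (-2.2)·(1.2) + (-0.2)·(-1.8) + (-2.2)·(-1.8) + (1.8)·(-0.8)) / 4 = 9.2/4 = 2.3
  S[V,V] = ((3.2)·(3.2) + (1.2)·(1.2) + (-1.8)·(-1.8) + (-1.8)·(-1.8) + (-0.8)·(-0.8)) / 4 = 18.8/4 = 4.7
  S = [[5.2, 2.3],
 [2.3, 4.7]].

Step 3 — invert S. det(S) = 5.2·4.7 - (2.3)² = 19.15.
  S^{-1} = (1/det) · [[d, -b], [-b, a]] = [[0.2454, -0.1201],
 [-0.1201, 0.2715]].

Step 4 — quadratic form (x̄ - mu_0)^T · S^{-1} · (x̄ - mu_0):
  S^{-1} · (x̄ - mu_0) = (0.4386, -0.47),
  (x̄ - mu_0)^T · [...] = (1.2)·(0.4386) + (-1.2)·(-0.47) = 1.0903.

Step 5 — scale by n: T² = 5 · 1.0903 = 5.4517.

T² ≈ 5.4517


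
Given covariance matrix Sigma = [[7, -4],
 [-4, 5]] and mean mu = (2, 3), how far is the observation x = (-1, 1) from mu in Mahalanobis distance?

Step 1 — centre the observation: (x - mu) = (-3, -2).

Step 2 — invert Sigma. det(Sigma) = 7·5 - (-4)² = 19.
  Sigma^{-1} = (1/det) · [[d, -b], [-b, a]] = [[0.2632, 0.2105],
 [0.2105, 0.3684]].

Step 3 — form the quadratic (x - mu)^T · Sigma^{-1} · (x - mu):
  Sigma^{-1} · (x - mu) = (-1.2105, -1.3684).
  (x - mu)^T · [Sigma^{-1} · (x - mu)] = (-3)·(-1.2105) + (-2)·(-1.3684) = 6.3684.

Step 4 — take square root: d = √(6.3684) ≈ 2.5236.

d(x, mu) = √(6.3684) ≈ 2.5236


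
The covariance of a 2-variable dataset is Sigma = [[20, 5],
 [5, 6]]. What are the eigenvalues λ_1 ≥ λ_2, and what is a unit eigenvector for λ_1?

Step 1 — characteristic polynomial of 2×2 Sigma:
  det(Sigma - λI) = λ² - trace · λ + det = 0.
  trace = 20 + 6 = 26, det = 20·6 - (5)² = 95.
Step 2 — discriminant:
  Δ = trace² - 4·det = 676 - 380 = 296.
Step 3 — eigenvalues:
  λ = (trace ± √Δ)/2 = (26 ± 17.2047)/2,
  λ_1 = 21.6023,  λ_2 = 4.3977.

Step 4 — unit eigenvector for λ_1: solve (Sigma - λ_1 I)v = 0. First row:
  (20 - 21.6023)·v_x + (5)·v_y = 0, i.e. (-1.6023)·v_x + (5)·v_y = 0,
  so v ∝ (b, λ_1 - a) = (5, 1.6023) = u.
  ||u|| = √((5)² + (1.6023)²) = √(27.5674) ≈ 5.2505,
  v_1 = u/||u|| ≈ (0.9523, 0.3052) (||v_1|| = 1).

λ_1 = 21.6023,  λ_2 = 4.3977;  v_1 ≈ (0.9523, 0.3052)


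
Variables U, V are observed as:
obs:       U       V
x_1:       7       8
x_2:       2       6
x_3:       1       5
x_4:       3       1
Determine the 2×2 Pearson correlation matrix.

Step 1 — column means:
  mean(U) = (7 + 2 + 1 + 3) / 4 = 13/4 = 3.25
  mean(V) = (8 + 6 + 5 + 1) / 4 = 20/4 = 5

Step 2 — sample variances and covariances s[i,j] = (1/(n-1)) · Σ_k (x_{k,i} - mean_i) · (x_{k,j} - mean_j), with n-1 = 3:
  s[U,U] = ((3.75)·(3.75) + (-1.25)·(-1.25) + (-2.25)·(-2.25) + (-0.25)·(-0.25)) / 3 = 20.75/3 = 6.9167
  s[U,V] = ((3.75)·(3) + (-1.25)·(1) + (-2.25)·(0) + (-0.25)·(-4)) / 3 = 11/3 = 3.6667
  s[V,V] = ((3)·(3) + (1)·(1) + (0)·(0) + (-4)·(-4)) / 3 = 26/3 = 8.6667
  Sample standard deviations s_i = √(s[i,i]):
  s(U) = √(6.9167) = 2.63
  s(V) = √(8.6667) = 2.9439

Step 3 — r_{ij} = s_{ij} / (s_i · s_j):
  r[U,U] = 1 (diagonal).
  r[U,V] = 3.6667 / (2.63 · 2.9439) = 3.6667 / 7.7424 = 0.4736
  r[V,V] = 1 (diagonal).

R is symmetric with unit diagonal. Assembling:

R = [[1, 0.4736],
 [0.4736, 1]]


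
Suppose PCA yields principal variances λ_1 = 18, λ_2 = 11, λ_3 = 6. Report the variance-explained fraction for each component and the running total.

Step 1 — total variance = trace(Sigma) = Σ λ_i = 18 + 11 + 6 = 35.

Step 2 — fraction explained by component i = λ_i / Σ λ:
  PC1: 18/35 = 0.5143
  PC2: 11/35 = 0.3143
  PC3: 6/35 = 0.1714

Step 3 — cumulative fraction after k components = (λ_1 + ... + λ_k) / Σ λ:
  k = 1: 18/35 = 0.5143
  k = 2: (18 + 11)/35 = 29/35 = 0.8286
  k = 3: (18 + 11 + 6)/35 = 35/35 = 1

Summary (fraction, with percent):

explained: PC1 0.5143 (51.43%), PC2 0.3143 (31.43%), PC3 0.1714 (17.14%);  cumulative: 0.5143, 0.8286, 1


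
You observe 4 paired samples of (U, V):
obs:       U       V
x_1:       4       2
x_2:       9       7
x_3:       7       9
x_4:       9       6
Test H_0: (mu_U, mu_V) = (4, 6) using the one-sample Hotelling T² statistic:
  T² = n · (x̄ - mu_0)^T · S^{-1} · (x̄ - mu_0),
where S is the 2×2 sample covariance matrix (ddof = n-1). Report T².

Step 1 — sample mean vector:
  mean(U) = (4 + 9 + 7 + 9) / 4 = 29/4 = 7.25
  mean(V) = (2 + 7 + 9 + 6) / 4 = 24/4 = 6
  x̄ = (7.25, 6),  deviation x̄ - mu_0 = (7.25, 6) - (4, 6) = (3.25, 0).

Step 2 — sample covariance matrix, S[i,j] = (1/(n-1)) · Σ_k (x_{k,i} - mean_i) · (x_{k,j} - mean_j), divisor n-1 = 3:
  S[U,U] = ((-3.25)·(-3.25) + (1.75)·(1.75) + (-0.25)·(-0.25) + (1.75)·(1.75)) / 3 = 16.75/3 = 5.5833
  S[U,V] = ((-3.25)·(-4) + (1.75)·(1) + (-0.25)·(3) + (1.75)·(0)) / 3 = 14/3 = 4.6667
  S[V,V] = ((-4)·(-4) + (1)·(1) + (3)·(3) + (0)·(0)) / 3 = 26/3 = 8.6667
  S = [[5.5833, 4.6667],
 [4.6667, 8.6667]].

Step 3 — invert S. det(S) = 5.5833·8.6667 - (4.6667)² = 26.6111.
  S^{-1} = (1/det) · [[d, -b], [-b, a]] = [[0.3257, -0.1754],
 [-0.1754, 0.2098]].

Step 4 — quadratic form (x̄ - mu_0)^T · S^{-1} · (x̄ - mu_0):
  S^{-1} · (x̄ - mu_0) = (1.0585, -0.5699),
  (x̄ - mu_0)^T · [...] = (3.25)·(1.0585) + (0)·(-0.5699) = 3.44.

Step 5 — scale by n: T² = 4 · 3.44 = 13.7599.

T² ≈ 13.7599


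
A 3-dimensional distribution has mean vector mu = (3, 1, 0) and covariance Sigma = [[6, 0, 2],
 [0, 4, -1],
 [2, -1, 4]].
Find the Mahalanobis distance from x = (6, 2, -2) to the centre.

Step 1 — centre the observation: (x - mu) = (3, 1, -2).

Step 2 — invert Sigma (cofactor / det for 3×3, or solve directly):
  Sigma^{-1} = [[0.2027, -0.027, -0.1081],
 [-0.027, 0.2703, 0.0811],
 [-0.1081, 0.0811, 0.3243]].

Step 3 — form the quadratic (x - mu)^T · Sigma^{-1} · (x - mu):
  Sigma^{-1} · (x - mu) = (0.7973, 0.027, -0.8919).
  (x - mu)^T · [Sigma^{-1} · (x - mu)] = (3)·(0.7973) + (1)·(0.027) + (-2)·(-0.8919) = 4.2027.

Step 4 — take square root: d = √(4.2027) ≈ 2.05.

d(x, mu) = √(4.2027) ≈ 2.05


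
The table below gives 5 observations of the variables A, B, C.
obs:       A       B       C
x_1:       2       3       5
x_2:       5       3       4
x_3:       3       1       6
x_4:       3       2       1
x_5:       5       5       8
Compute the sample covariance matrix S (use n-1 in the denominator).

Step 1 — column means:
  mean(A) = (2 + 5 + 3 + 3 + 5) / 5 = 18/5 = 3.6
  mean(B) = (3 + 3 + 1 + 2 + 5) / 5 = 14/5 = 2.8
  mean(C) = (5 + 4 + 6 + 1 + 8) / 5 = 24/5 = 4.8

Step 2 — sample covariance S[i,j] = (1/(n-1)) · Σ_k (x_{k,i} - mean_i) · (x_{k,j} - mean_j), with n-1 = 4.
  S[A,A] = ((-1.6)·(-1.6) + (1.4)·(1.4) + (-0.6)·(-0.6) + (-0.6)·(-0.6) + (1.4)·(1.4)) / 4 = 7.2/4 = 1.8
  S[A,B] = ((-1.6)·(0.2) + (1.4)·(0.2) + (-0.6)·(-1.8) + (-0.6)·(-0.8) + (1.4)·(2.2)) / 4 = 4.6/4 = 1.15
  S[A,C] = ((-1.6)·(0.2) + (1.4)·(-0.8) + (-0.6)·(1.2) + (-0.6)·(-3.8) + (1.4)·(3.2)) / 4 = 4.6/4 = 1.15
  S[B,B] = ((0.2)·(0.2) + (0.2)·(0.2) + (-1.8)·(-1.8) + (-0.8)·(-0.8) + (2.2)·(2.2)) / 4 = 8.8/4 = 2.2
  S[B,C] = ((0.2)·(0.2) + (0.2)·(-0.8) + (-1.8)·(1.2) + (-0.8)·(-3.8) + (2.2)·(3.2)) / 4 = 7.8/4 = 1.95
  S[C,C] = ((0.2)·(0.2) + (-0.8)·(-0.8) + (1.2)·(1.2) + (-3.8)·(-3.8) + (3.2)·(3.2)) / 4 = 26.8/4 = 6.7

S is symmetric (S[j,i] = S[i,j]). Assembling:

S = [[1.8, 1.15, 1.15],
 [1.15, 2.2, 1.95],
 [1.15, 1.95, 6.7]]


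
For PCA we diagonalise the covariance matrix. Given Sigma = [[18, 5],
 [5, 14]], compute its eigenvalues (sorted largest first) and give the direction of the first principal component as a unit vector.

Step 1 — characteristic polynomial of 2×2 Sigma:
  det(Sigma - λI) = λ² - trace · λ + det = 0.
  trace = 18 + 14 = 32, det = 18·14 - (5)² = 227.
Step 2 — discriminant:
  Δ = trace² - 4·det = 1024 - 908 = 116.
Step 3 — eigenvalues:
  λ = (trace ± √Δ)/2 = (32 ± 10.7703)/2,
  λ_1 = 21.3852,  λ_2 = 10.6148.

Step 4 — unit eigenvector for λ_1: solve (Sigma - λ_1 I)v = 0. First row:
  (18 - 21.3852)·v_x + (5)·v_y = 0, i.e. (-3.3852)·v_x + (5)·v_y = 0,
  so v ∝ (b, λ_1 - a) = (5, 3.3852) = u.
  ||u|| = √((5)² + (3.3852)²) = √(36.4593) ≈ 6.0382,
  v_1 = u/||u|| ≈ (0.8281, 0.5606) (||v_1|| = 1).

λ_1 = 21.3852,  λ_2 = 10.6148;  v_1 ≈ (0.8281, 0.5606)


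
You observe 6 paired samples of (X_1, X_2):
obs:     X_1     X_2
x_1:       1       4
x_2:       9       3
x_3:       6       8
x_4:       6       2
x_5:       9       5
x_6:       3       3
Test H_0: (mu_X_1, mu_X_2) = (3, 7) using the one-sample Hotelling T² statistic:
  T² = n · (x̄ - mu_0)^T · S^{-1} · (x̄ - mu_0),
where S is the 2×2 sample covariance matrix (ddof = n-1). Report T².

Step 1 — sample mean vector:
  mean(X_1) = (1 + 9 + 6 + 6 + 9 + 3) / 6 = 34/6 = 5.6667
  mean(X_2) = (4 + 3 + 8 + 2 + 5 + 3) / 6 = 25/6 = 4.1667
  x̄ = (5.6667, 4.1667),  deviation x̄ - mu_0 = (5.6667, 4.1667) - (3, 7) = (2.6667, -2.8333).

Step 2 — sample covariance matrix, S[i,j] = (1/(n-1)) · Σ_k (x_{k,i} - mean_i) · (x_{k,j} - mean_j), divisor n-1 = 5:
  S[X_1,X_1] = ((-4.6667)·(-4.6667) + (3.3333)·(3.3333) + (0.3333)·(0.3333) + (0.3333)·(0.3333) + (3.3333)·(3.3333) + (-2.6667)·(-2.6667)) / 5 = 51.3333/5 = 10.2667
  S[X_1,X_2] = ((-4.6667)·(-0.1667) + (3.3333)·(-1.1667) + (0.3333)·(3.8333) + (0.3333)·(-2.1667) + (3.3333)·(0.8333) + (-2.6667)·(-1.1667)) / 5 = 3.3333/5 = 0.6667
  S[X_2,X_2] = ((-0.1667)·(-0.1667) + (-1.1667)·(-1.1667) + (3.8333)·(3.8333) + (-2.1667)·(-2.1667) + (0.8333)·(0.8333) + (-1.1667)·(-1.1667)) / 5 = 22.8333/5 = 4.5667
  S = [[10.2667, 0.6667],
 [0.6667, 4.5667]].

Step 3 — invert S. det(S) = 10.2667·4.5667 - (0.6667)² = 46.44.
  S^{-1} = (1/det) · [[d, -b], [-b, a]] = [[0.0983, -0.0144],
 [-0.0144, 0.2211]].

Step 4 — quadratic form (x̄ - mu_0)^T · S^{-1} · (x̄ - mu_0):
  S^{-1} · (x̄ - mu_0) = (0.3029, -0.6647),
  (x̄ - mu_0)^T · [...] = (2.6667)·(0.3029) + (-2.8333)·(-0.6647) = 2.6909.

Step 5 — scale by n: T² = 6 · 2.6909 = 16.1456.

T² ≈ 16.1456


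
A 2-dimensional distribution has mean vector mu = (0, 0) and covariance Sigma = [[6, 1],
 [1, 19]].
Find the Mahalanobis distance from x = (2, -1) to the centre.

Step 1 — centre the observation: (x - mu) = (2, -1).

Step 2 — invert Sigma. det(Sigma) = 6·19 - (1)² = 113.
  Sigma^{-1} = (1/det) · [[d, -b], [-b, a]] = [[0.1681, -0.0088],
 [-0.0088, 0.0531]].

Step 3 — form the quadratic (x - mu)^T · Sigma^{-1} · (x - mu):
  Sigma^{-1} · (x - mu) = (0.3451, -0.0708).
  (x - mu)^T · [Sigma^{-1} · (x - mu)] = (2)·(0.3451) + (-1)·(-0.0708) = 0.7611.

Step 4 — take square root: d = √(0.7611) ≈ 0.8724.

d(x, mu) = √(0.7611) ≈ 0.8724


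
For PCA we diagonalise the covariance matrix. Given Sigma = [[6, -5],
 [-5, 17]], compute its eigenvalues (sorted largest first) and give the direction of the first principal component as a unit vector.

Step 1 — characteristic polynomial of 2×2 Sigma:
  det(Sigma - λI) = λ² - trace · λ + det = 0.
  trace = 6 + 17 = 23, det = 6·17 - (-5)² = 77.
Step 2 — discriminant:
  Δ = trace² - 4·det = 529 - 308 = 221.
Step 3 — eigenvalues:
  λ = (trace ± √Δ)/2 = (23 ± 14.8661)/2,
  λ_1 = 18.933,  λ_2 = 4.067.

Step 4 — unit eigenvector for λ_1: solve (Sigma - λ_1 I)v = 0. First row:
  (6 - 18.933)·v_x + (-5)·v_y = 0, i.e. (-12.933)·v_x + (-5)·v_y = 0,
  so v ∝ (b, λ_1 - a) = (-5, 12.933); multiply by -1 so the first entry is positive: u = (5, -12.933).
  ||u|| = √((5)² + (-12.933)²) = √(192.2634) ≈ 13.8659,
  v_1 = u/||u|| ≈ (0.3606, -0.9327) (||v_1|| = 1).

λ_1 = 18.933,  λ_2 = 4.067;  v_1 ≈ (0.3606, -0.9327)


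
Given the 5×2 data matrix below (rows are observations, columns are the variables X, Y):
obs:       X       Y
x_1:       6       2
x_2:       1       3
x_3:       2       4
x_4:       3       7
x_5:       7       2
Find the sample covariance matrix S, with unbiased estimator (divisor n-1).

Step 1 — column means:
  mean(X) = (6 + 1 + 2 + 3 + 7) / 5 = 19/5 = 3.8
  mean(Y) = (2 + 3 + 4 + 7 + 2) / 5 = 18/5 = 3.6

Step 2 — sample covariance S[i,j] = (1/(n-1)) · Σ_k (x_{k,i} - mean_i) · (x_{k,j} - mean_j), with n-1 = 4.
  S[X,X] = ((2.2)·(2.2) + (-2.8)·(-2.8) + (-1.8)·(-1.8) + (-0.8)·(-0.8) + (3.2)·(3.2)) / 4 = 26.8/4 = 6.7
  S[X,Y] = ((2.2)·(-1.6) + (-2.8)·(-0.6) + (-1.8)·(0.4) + (-0.8)·(3.4) + (3.2)·(-1.6)) / 4 = -10.4/4 = -2.6
  S[Y,Y] = ((-1.6)·(-1.6) + (-0.6)·(-0.6) + (0.4)·(0.4) + (3.4)·(3.4) + (-1.6)·(-1.6)) / 4 = 17.2/4 = 4.3

S is symmetric (S[j,i] = S[i,j]). Assembling:

S = [[6.7, -2.6],
 [-2.6, 4.3]]


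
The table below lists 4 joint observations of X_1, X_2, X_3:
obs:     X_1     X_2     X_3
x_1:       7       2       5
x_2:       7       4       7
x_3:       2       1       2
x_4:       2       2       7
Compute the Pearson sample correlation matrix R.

Step 1 — column means:
  mean(X_1) = (7 + 7 + 2 + 2) / 4 = 18/4 = 4.5
  mean(X_2) = (2 + 4 + 1 + 2) / 4 = 9/4 = 2.25
  mean(X_3) = (5 + 7 + 2 + 7) / 4 = 21/4 = 5.25

Step 2 — sample variances and covariances s[i,j] = (1/(n-1)) · Σ_k (x_{k,i} - mean_i) · (x_{k,j} - mean_j), with n-1 = 3:
  s[X_1,X_1] = ((2.5)·(2.5) + (2.5)·(2.5) + (-2.5)·(-2.5) + (-2.5)·(-2.5)) / 3 = 25/3 = 8.3333
  s[X_1,X_2] = ((2.5)·(-0.25) + (2.5)·(1.75) + (-2.5)·(-1.25) + (-2.5)·(-0.25)) / 3 = 7.5/3 = 2.5
  s[X_1,X_3] = ((2.5)·(-0.25) + (2.5)·(1.75) + (-2.5)·(-3.25) + (-2.5)·(1.75)) / 3 = 7.5/3 = 2.5
  s[X_2,X_2] = ((-0.25)·(-0.25) + (1.75)·(1.75) + (-1.25)·(-1.25) + (-0.25)·(-0.25)) / 3 = 4.75/3 = 1.5833
  s[X_2,X_3] = ((-0.25)·(-0.25) + (1.75)·(1.75) + (-1.25)·(-3.25) + (-0.25)·(1.75)) / 3 = 6.75/3 = 2.25
  s[X_3,X_3] = ((-0.25)·(-0.25) + (1.75)·(1.75) + (-3.25)·(-3.25) + (1.75)·(1.75)) / 3 = 16.75/3 = 5.5833
  Sample standard deviations s_i = √(s[i,i]):
  s(X_1) = √(8.3333) = 2.8868
  s(X_2) = √(1.5833) = 1.2583
  s(X_3) = √(5.5833) = 2.3629

Step 3 — r_{ij} = s_{ij} / (s_i · s_j):
  r[X_1,X_1] = 1 (diagonal).
  r[X_1,X_2] = 2.5 / (2.8868 · 1.2583) = 2.5 / 3.6324 = 0.6882
  r[X_1,X_3] = 2.5 / (2.8868 · 2.3629) = 2.5 / 6.8211 = 0.3665
  r[X_2,X_2] = 1 (diagonal).
  r[X_2,X_3] = 2.25 / (1.2583 · 2.3629) = 2.25 / 2.9733 = 0.7567
  r[X_3,X_3] = 1 (diagonal).

R is symmetric with unit diagonal. Assembling:

R = [[1, 0.6882, 0.3665],
 [0.6882, 1, 0.7567],
 [0.3665, 0.7567, 1]]


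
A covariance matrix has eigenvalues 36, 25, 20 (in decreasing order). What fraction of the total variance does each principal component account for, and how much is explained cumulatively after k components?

Step 1 — total variance = trace(Sigma) = Σ λ_i = 36 + 25 + 20 = 81.

Step 2 — fraction explained by component i = λ_i / Σ λ:
  PC1: 36/81 = 0.4444
  PC2: 25/81 = 0.3086
  PC3: 20/81 = 0.2469

Step 3 — cumulative fraction after k components = (λ_1 + ... + λ_k) / Σ λ:
  k = 1: 36/81 = 0.4444
  k = 2: (36 + 25)/81 = 61/81 = 0.7531
  k = 3: (36 + 25 + 20)/81 = 81/81 = 1

Summary (fraction, with percent):

explained: PC1 0.4444 (44.44%), PC2 0.3086 (30.86%), PC3 0.2469 (24.69%);  cumulative: 0.4444, 0.7531, 1


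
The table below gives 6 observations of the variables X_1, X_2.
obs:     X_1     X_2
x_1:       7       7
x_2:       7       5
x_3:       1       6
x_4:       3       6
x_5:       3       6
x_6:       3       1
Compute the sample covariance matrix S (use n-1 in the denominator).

Step 1 — column means:
  mean(X_1) = (7 + 7 + 1 + 3 + 3 + 3) / 6 = 24/6 = 4
  mean(X_2) = (7 + 5 + 6 + 6 + 6 + 1) / 6 = 31/6 = 5.1667

Step 2 — sample covariance S[i,j] = (1/(n-1)) · Σ_k (x_{k,i} - mean_i) · (x_{k,j} - mean_j), with n-1 = 5.
  S[X_1,X_1] = ((3)·(3) + (3)·(3) + (-3)·(-3) + (-1)·(-1) + (-1)·(-1) + (-1)·(-1)) / 5 = 30/5 = 6
  S[X_1,X_2] = ((3)·(1.8333) + (3)·(-0.1667) + (-3)·(0.8333) + (-1)·(0.8333) + (-1)·(0.8333) + (-1)·(-4.1667)) / 5 = 5/5 = 1
  S[X_2,X_2] = ((1.8333)·(1.8333) + (-0.1667)·(-0.1667) + (0.8333)·(0.8333) + (0.8333)·(0.8333) + (0.8333)·(0.8333) + (-4.1667)·(-4.1667)) / 5 = 22.8333/5 = 4.5667

S is symmetric (S[j,i] = S[i,j]). Assembling:

S = [[6, 1],
 [1, 4.5667]]


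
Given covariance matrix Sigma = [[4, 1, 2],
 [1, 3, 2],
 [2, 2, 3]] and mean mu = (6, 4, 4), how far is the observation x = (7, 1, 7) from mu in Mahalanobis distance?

Step 1 — centre the observation: (x - mu) = (1, -3, 3).

Step 2 — invert Sigma (cofactor / det for 3×3, or solve directly):
  Sigma^{-1} = [[0.3846, 0.0769, -0.3077],
 [0.0769, 0.6154, -0.4615],
 [-0.3077, -0.4615, 0.8462]].

Step 3 — form the quadratic (x - mu)^T · Sigma^{-1} · (x - mu):
  Sigma^{-1} · (x - mu) = (-0.7692, -3.1538, 3.6154).
  (x - mu)^T · [Sigma^{-1} · (x - mu)] = (1)·(-0.7692) + (-3)·(-3.1538) + (3)·(3.6154) = 19.5385.

Step 4 — take square root: d = √(19.5385) ≈ 4.4202.

d(x, mu) = √(19.5385) ≈ 4.4202


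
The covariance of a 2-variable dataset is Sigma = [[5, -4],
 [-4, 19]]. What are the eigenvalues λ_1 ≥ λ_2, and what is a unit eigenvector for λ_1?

Step 1 — characteristic polynomial of 2×2 Sigma:
  det(Sigma - λI) = λ² - trace · λ + det = 0.
  trace = 5 + 19 = 24, det = 5·19 - (-4)² = 79.
Step 2 — discriminant:
  Δ = trace² - 4·det = 576 - 316 = 260.
Step 3 — eigenvalues:
  λ = (trace ± √Δ)/2 = (24 ± 16.1245)/2,
  λ_1 = 20.0623,  λ_2 = 3.9377.

Step 4 — unit eigenvector for λ_1: solve (Sigma - λ_1 I)v = 0. First row:
  (5 - 20.0623)·v_x + (-4)·v_y = 0, i.e. (-15.0623)·v_x + (-4)·v_y = 0,
  so v ∝ (b, λ_1 - a) = (-4, 15.0623); multiply by -1 so the first entry is positive: u = (4, -15.0623).
  ||u|| = √((4)² + (-15.0623)²) = √(242.8716) ≈ 15.5843,
  v_1 = u/||u|| ≈ (0.2567, -0.9665) (||v_1|| = 1).

λ_1 = 20.0623,  λ_2 = 3.9377;  v_1 ≈ (0.2567, -0.9665)


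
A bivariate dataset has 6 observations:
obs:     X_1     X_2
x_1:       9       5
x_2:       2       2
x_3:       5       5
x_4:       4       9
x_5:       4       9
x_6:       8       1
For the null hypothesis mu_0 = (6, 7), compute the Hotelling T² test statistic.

Step 1 — sample mean vector:
  mean(X_1) = (9 + 2 + 5 + 4 + 4 + 8) / 6 = 32/6 = 5.3333
  mean(X_2) = (5 + 2 + 5 + 9 + 9 + 1) / 6 = 31/6 = 5.1667
  x̄ = (5.3333, 5.1667),  deviation x̄ - mu_0 = (5.3333, 5.1667) - (6, 7) = (-0.6667, -1.8333).

Step 2 — sample covariance matrix, S[i,j] = (1/(n-1)) · Σ_k (x_{k,i} - mean_i) · (x_{k,j} - mean_j), divisor n-1 = 5:
  S[X_1,X_1] = ((3.6667)·(3.6667) + (-3.3333)·(-3.3333) + (-0.3333)·(-0.3333) + (-1.3333)·(-1.3333) + (-1.3333)·(-1.3333) + (2.6667)·(2.6667)) / 5 = 35.3333/5 = 7.0667
  S[X_1,X_2] = ((3.6667)·(-0.1667) + (-3.3333)·(-3.1667) + (-0.3333)·(-0.1667) + (-1.3333)·(3.8333) + (-1.3333)·(3.8333) + (2.6667)·(-4.1667)) / 5 = -11.3333/5 = -2.2667
  S[X_2,X_2] = ((-0.1667)·(-0.1667) + (-3.1667)·(-3.1667) + (-0.1667)·(-0.1667) + (3.8333)·(3.8333) + (3.8333)·(3.8333) + (-4.1667)·(-4.1667)) / 5 = 56.8333/5 = 11.3667
  S = [[7.0667, -2.2667],
 [-2.2667, 11.3667]].

Step 3 — invert S. det(S) = 7.0667·11.3667 - (-2.2667)² = 75.1867.
  S^{-1} = (1/det) · [[d, -b], [-b, a]] = [[0.1512, 0.0301],
 [0.0301, 0.094]].

Step 4 — quadratic form (x̄ - mu_0)^T · S^{-1} · (x̄ - mu_0):
  S^{-1} · (x̄ - mu_0) = (-0.1561, -0.1924),
  (x̄ - mu_0)^T · [...] = (-0.6667)·(-0.1561) + (-1.8333)·(-0.1924) = 0.4568.

Step 5 — scale by n: T² = 6 · 0.4568 = 2.7407.

T² ≈ 2.7407


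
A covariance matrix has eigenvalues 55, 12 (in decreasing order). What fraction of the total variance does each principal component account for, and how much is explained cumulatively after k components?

Step 1 — total variance = trace(Sigma) = Σ λ_i = 55 + 12 = 67.

Step 2 — fraction explained by component i = λ_i / Σ λ:
  PC1: 55/67 = 0.8209
  PC2: 12/67 = 0.1791

Step 3 — cumulative fraction after k components = (λ_1 + ... + λ_k) / Σ λ:
  k = 1: 55/67 = 0.8209
  k = 2: (55 + 12)/67 = 67/67 = 1

Summary (fraction, with percent):

explained: PC1 0.8209 (82.09%), PC2 0.1791 (17.91%);  cumulative: 0.8209, 1


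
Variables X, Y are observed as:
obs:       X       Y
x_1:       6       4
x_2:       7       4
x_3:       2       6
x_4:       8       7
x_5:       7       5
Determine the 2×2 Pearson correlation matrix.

Step 1 — column means:
  mean(X) = (6 + 7 + 2 + 8 + 7) / 5 = 30/5 = 6
  mean(Y) = (4 + 4 + 6 + 7 + 5) / 5 = 26/5 = 5.2

Step 2 — sample variances and covariances s[i,j] = (1/(n-1)) · Σ_k (x_{k,i} - mean_i) · (x_{k,j} - mean_j), with n-1 = 4:
  s[X,X] = ((0)·(0) + (1)·(1) + (-4)·(-4) + (2)·(2) + (1)·(1)) / 4 = 22/4 = 5.5
  s[X,Y] = ((0)·(-1.2) + (1)·(-1.2) + (-4)·(0.8) + (2)·(1.8) + (1)·(-0.2)) / 4 = -1/4 = -0.25
  s[Y,Y] = ((-1.2)·(-1.2) + (-1.2)·(-1.2) + (0.8)·(0.8) + (1.8)·(1.8) + (-0.2)·(-0.2)) / 4 = 6.8/4 = 1.7
  Sample standard deviations s_i = √(s[i,i]):
  s(X) = √(5.5) = 2.3452
  s(Y) = √(1.7) = 1.3038

Step 3 — r_{ij} = s_{ij} / (s_i · s_j):
  r[X,X] = 1 (diagonal).
  r[X,Y] = -0.25 / (2.3452 · 1.3038) = -0.25 / 3.0578 = -0.0818
  r[Y,Y] = 1 (diagonal).

R is symmetric with unit diagonal. Assembling:

R = [[1, -0.0818],
 [-0.0818, 1]]


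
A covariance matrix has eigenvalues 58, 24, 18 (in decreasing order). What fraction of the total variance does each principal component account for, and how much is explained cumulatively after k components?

Step 1 — total variance = trace(Sigma) = Σ λ_i = 58 + 24 + 18 = 100.

Step 2 — fraction explained by component i = λ_i / Σ λ:
  PC1: 58/100 = 0.58
  PC2: 24/100 = 0.24
  PC3: 18/100 = 0.18

Step 3 — cumulative fraction after k components = (λ_1 + ... + λ_k) / Σ λ:
  k = 1: 58/100 = 0.58
  k = 2: (58 + 24)/100 = 82/100 = 0.82
  k = 3: (58 + 24 + 18)/100 = 100/100 = 1

Summary (fraction, with percent):

explained: PC1 0.58 (58%), PC2 0.24 (24%), PC3 0.18 (18%);  cumulative: 0.58, 0.82, 1


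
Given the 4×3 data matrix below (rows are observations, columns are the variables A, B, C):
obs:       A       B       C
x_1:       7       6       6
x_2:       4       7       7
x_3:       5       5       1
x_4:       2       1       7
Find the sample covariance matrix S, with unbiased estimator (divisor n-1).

Step 1 — column means:
  mean(A) = (7 + 4 + 5 + 2) / 4 = 18/4 = 4.5
  mean(B) = (6 + 7 + 5 + 1) / 4 = 19/4 = 4.75
  mean(C) = (6 + 7 + 1 + 7) / 4 = 21/4 = 5.25

Step 2 — sample covariance S[i,j] = (1/(n-1)) · Σ_k (x_{k,i} - mean_i) · (x_{k,j} - mean_j), with n-1 = 3.
  S[A,A] = ((2.5)·(2.5) + (-0.5)·(-0.5) + (0.5)·(0.5) + (-2.5)·(-2.5)) / 3 = 13/3 = 4.3333
  S[A,B] = ((2.5)·(1.25) + (-0.5)·(2.25) + (0.5)·(0.25) + (-2.5)·(-3.75)) / 3 = 11.5/3 = 3.8333
  S[A,C] = ((2.5)·(0.75) + (-0.5)·(1.75) + (0.5)·(-4.25) + (-2.5)·(1.75)) / 3 = -5.5/3 = -1.8333
  S[B,B] = ((1.25)·(1.25) + (2.25)·(2.25) + (0.25)·(0.25) + (-3.75)·(-3.75)) / 3 = 20.75/3 = 6.9167
  S[B,C] = ((1.25)·(0.75) + (2.25)·(1.75) + (0.25)·(-4.25) + (-3.75)·(1.75)) / 3 = -2.75/3 = -0.9167
  S[C,C] = ((0.75)·(0.75) + (1.75)·(1.75) + (-4.25)·(-4.25) + (1.75)·(1.75)) / 3 = 24.75/3 = 8.25

S is symmetric (S[j,i] = S[i,j]). Assembling:

S = [[4.3333, 3.8333, -1.8333],
 [3.8333, 6.9167, -0.9167],
 [-1.8333, -0.9167, 8.25]]


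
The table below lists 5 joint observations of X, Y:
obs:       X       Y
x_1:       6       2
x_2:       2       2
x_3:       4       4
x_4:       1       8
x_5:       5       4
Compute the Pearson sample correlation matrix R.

Step 1 — column means:
  mean(X) = (6 + 2 + 4 + 1 + 5) / 5 = 18/5 = 3.6
  mean(Y) = (2 + 2 + 4 + 8 + 4) / 5 = 20/5 = 4

Step 2 — sample variances and covariances s[i,j] = (1/(n-1)) · Σ_k (x_{k,i} - mean_i) · (x_{k,j} - mean_j), with n-1 = 4:
  s[X,X] = ((2.4)·(2.4) + (-1.6)·(-1.6) + (0.4)·(0.4) + (-2.6)·(-2.6) + (1.4)·(1.4)) / 4 = 17.2/4 = 4.3
  s[X,Y] = ((2.4)·(-2) + (-1.6)·(-2) + (0.4)·(0) + (-2.6)·(4) + (1.4)·(0)) / 4 = -12/4 = -3
  s[Y,Y] = ((-2)·(-2) + (-2)·(-2) + (0)·(0) + (4)·(4) + (0)·(0)) / 4 = 24/4 = 6
  Sample standard deviations s_i = √(s[i,i]):
  s(X) = √(4.3) = 2.0736
  s(Y) = √(6) = 2.4495

Step 3 — r_{ij} = s_{ij} / (s_i · s_j):
  r[X,X] = 1 (diagonal).
  r[X,Y] = -3 / (2.0736 · 2.4495) = -3 / 5.0794 = -0.5906
  r[Y,Y] = 1 (diagonal).

R is symmetric with unit diagonal. Assembling:

R = [[1, -0.5906],
 [-0.5906, 1]]


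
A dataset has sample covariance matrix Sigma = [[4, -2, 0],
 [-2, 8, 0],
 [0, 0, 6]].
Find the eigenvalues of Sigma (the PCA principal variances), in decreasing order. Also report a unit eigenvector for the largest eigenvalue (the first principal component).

Step 1 — characteristic polynomial p(λ) = det(λI - Sigma) = λ³ - tr·λ² + c_1·λ - det, where tr = trace, c_1 = sum of the principal 2×2 minors, det = det(Sigma):
  tr = 4 + 8 + 6 = 18,
  c_1 = (4·8 - (-2)²) + (4·6 - (0)²) + (8·6 - (0)²) = 28 + 24 + 48 = 100,
  det = 4·(8·6 - (0)²) - (-2)·((-2)·6 - (0)·(0)) + (0)·((-2)·(0) - 8·(0)) = 4·(48) - (-2)·(-12) + (0)·(0) = 168.
  So p(λ) = λ³ - 18λ² + 100λ - 168.
Step 2 — look for an integer root (rational root theorem: any rational root is an integer divisor of 168). Testing λ = 6:
  p(6) = 216 - 648 + 600 - 168 = 0  ✓
  Dividing out (λ - 6): p(λ) = (λ - 6)(λ² - 12λ + 28).
Step 3 — remaining eigenvalues from the quadratic λ² - 12λ + 28 = 0:
  Δ = 12² - 4·28 = 144 - 112 = 32,  λ = (12 ± √32)/2 = (12 ± 5.6569)/2 ≈ 8.8284 or 3.1716.
  Sorted: λ_1 = 8.8284,  λ_2 = 6,  λ_3 = 3.1716  (check: sum = 18 = tr ✓).

Step 4 — unit eigenvector for λ_1 ≈ 8.8284: v spans the null space of (Sigma - λ_1 I), whose rows are
  r_1 = (-4.8284, -2, 0),  r_2 = (-2, -0.8284, 0),  r_3 = (0, 0, -2.8284).
  v is orthogonal to every row, so take v ∝ r_1 × r_3 = ((-2)·(-2.8284) - (0)·(0), (0)·(0) - (-4.8284)·(-2.8284), (-4.8284)·(0) - (-2)·(0)) ≈ (5.6569, -13.6569, 0).
  Let u = (5.6569, -13.6569, 0).
  ||u|| = √((5.6569)² + (-13.6569)² + (0)²) = √(218.5097) ≈ 14.7821,  v_1 = u/||u|| ≈ (0.3827, -0.9239, 0) (||v_1|| = 1).

λ_1 = 8.8284,  λ_2 = 6,  λ_3 = 3.1716;  v_1 ≈ (0.3827, -0.9239, 0)


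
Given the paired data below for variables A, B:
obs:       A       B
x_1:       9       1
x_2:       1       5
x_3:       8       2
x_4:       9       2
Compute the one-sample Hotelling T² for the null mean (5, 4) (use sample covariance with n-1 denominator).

Step 1 — sample mean vector:
  mean(A) = (9 + 1 + 8 + 9) / 4 = 27/4 = 6.75
  mean(B) = (1 + 5 + 2 + 2) / 4 = 10/4 = 2.5
  x̄ = (6.75, 2.5),  deviation x̄ - mu_0 = (6.75, 2.5) - (5, 4) = (1.75, -1.5).

Step 2 — sample covariance matrix, S[i,j] = (1/(n-1)) · Σ_k (x_{k,i} - mean_i) · (x_{k,j} - mean_j), divisor n-1 = 3:
  S[A,A] = ((2.25)·(2.25) + (-5.75)·(-5.75) + (1.25)·(1.25) + (2.25)·(2.25)) / 3 = 44.75/3 = 14.9167
  S[A,B] = ((2.25)·(-1.5) + (-5.75)·(2.5) + (1.25)·(-0.5) + (2.25)·(-0.5)) / 3 = -19.5/3 = -6.5
  S[B,B] = ((-1.5)·(-1.5) + (2.5)·(2.5) + (-0.5)·(-0.5) + (-0.5)·(-0.5)) / 3 = 9/3 = 3
  S = [[14.9167, -6.5],
 [-6.5, 3]].

Step 3 — invert S. det(S) = 14.9167·3 - (-6.5)² = 2.5.
  S^{-1} = (1/det) · [[d, -b], [-b, a]] = [[1.2, 2.6],
 [2.6, 5.9667]].

Step 4 — quadratic form (x̄ - mu_0)^T · S^{-1} · (x̄ - mu_0):
  S^{-1} · (x̄ - mu_0) = (-1.8, -4.4),
  (x̄ - mu_0)^T · [...] = (1.75)·(-1.8) + (-1.5)·(-4.4) = 3.45.

Step 5 — scale by n: T² = 4 · 3.45 = 13.8.

T² ≈ 13.8


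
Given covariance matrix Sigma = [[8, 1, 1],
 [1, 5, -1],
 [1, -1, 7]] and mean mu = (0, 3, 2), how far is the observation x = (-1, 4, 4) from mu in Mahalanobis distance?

Step 1 — centre the observation: (x - mu) = (-1, 1, 2).

Step 2 — invert Sigma (cofactor / det for 3×3, or solve directly):
  Sigma^{-1} = [[0.1318, -0.031, -0.0233],
 [-0.031, 0.2132, 0.0349],
 [-0.0233, 0.0349, 0.1512]].

Step 3 — form the quadratic (x - mu)^T · Sigma^{-1} · (x - mu):
  Sigma^{-1} · (x - mu) = (-0.2093, 0.314, 0.3605).
  (x - mu)^T · [Sigma^{-1} · (x - mu)] = (-1)·(-0.2093) + (1)·(0.314) + (2)·(0.3605) = 1.2442.

Step 4 — take square root: d = √(1.2442) ≈ 1.1154.

d(x, mu) = √(1.2442) ≈ 1.1154


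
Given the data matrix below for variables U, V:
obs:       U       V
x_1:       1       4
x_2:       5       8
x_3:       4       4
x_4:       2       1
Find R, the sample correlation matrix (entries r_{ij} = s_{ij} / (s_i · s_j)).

Step 1 — column means:
  mean(U) = (1 + 5 + 4 + 2) / 4 = 12/4 = 3
  mean(V) = (4 + 8 + 4 + 1) / 4 = 17/4 = 4.25

Step 2 — sample variances and covariances s[i,j] = (1/(n-1)) · Σ_k (x_{k,i} - mean_i) · (x_{k,j} - mean_j), with n-1 = 3:
  s[U,U] = ((-2)·(-2) + (2)·(2) + (1)·(1) + (-1)·(-1)) / 3 = 10/3 = 3.3333
  s[U,V] = ((-2)·(-0.25) + (2)·(3.75) + (1)·(-0.25) + (-1)·(-3.25)) / 3 = 11/3 = 3.6667
  s[V,V] = ((-0.25)·(-0.25) + (3.75)·(3.75) + (-0.25)·(-0.25) + (-3.25)·(-3.25)) / 3 = 24.75/3 = 8.25
  Sample standard deviations s_i = √(s[i,i]):
  s(U) = √(3.3333) = 1.8257
  s(V) = √(8.25) = 2.8723

Step 3 — r_{ij} = s_{ij} / (s_i · s_j):
  r[U,U] = 1 (diagonal).
  r[U,V] = 3.6667 / (1.8257 · 2.8723) = 3.6667 / 5.244 = 0.6992
  r[V,V] = 1 (diagonal).

R is symmetric with unit diagonal. Assembling:

R = [[1, 0.6992],
 [0.6992, 1]]


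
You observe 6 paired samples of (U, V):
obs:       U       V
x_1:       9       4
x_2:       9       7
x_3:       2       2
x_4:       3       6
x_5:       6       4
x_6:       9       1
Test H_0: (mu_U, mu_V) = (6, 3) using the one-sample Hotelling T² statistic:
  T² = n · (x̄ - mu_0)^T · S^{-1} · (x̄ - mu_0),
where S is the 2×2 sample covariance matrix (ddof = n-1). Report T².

Step 1 — sample mean vector:
  mean(U) = (9 + 9 + 2 + 3 + 6 + 9) / 6 = 38/6 = 6.3333
  mean(V) = (4 + 7 + 2 + 6 + 4 + 1) / 6 = 24/6 = 4
  x̄ = (6.3333, 4),  deviation x̄ - mu_0 = (6.3333, 4) - (6, 3) = (0.3333, 1).

Step 2 — sample covariance matrix, S[i,j] = (1/(n-1)) · Σ_k (x_{k,i} - mean_i) · (x_{k,j} - mean_j), divisor n-1 = 5:
  S[U,U] = ((2.6667)·(2.6667) + (2.6667)·(2.6667) + (-4.3333)·(-4.3333) + (-3.3333)·(-3.3333) + (-0.3333)·(-0.3333) + (2.6667)·(2.6667)) / 5 = 51.3333/5 = 10.2667
  S[U,V] = ((2.6667)·(0) + (2.6667)·(3) + (-4.3333)·(-2) + (-3.3333)·(2) + (-0.3333)·(0) + (2.6667)·(-3)) / 5 = 2/5 = 0.4
  S[V,V] = ((0)·(0) + (3)·(3) + (-2)·(-2) + (2)·(2) + (0)·(0) + (-3)·(-3)) / 5 = 26/5 = 5.2
  S = [[10.2667, 0.4],
 [0.4, 5.2]].

Step 3 — invert S. det(S) = 10.2667·5.2 - (0.4)² = 53.2267.
  S^{-1} = (1/det) · [[d, -b], [-b, a]] = [[0.0977, -0.0075],
 [-0.0075, 0.1929]].

Step 4 — quadratic form (x̄ - mu_0)^T · S^{-1} · (x̄ - mu_0):
  S^{-1} · (x̄ - mu_0) = (0.0251, 0.1904),
  (x̄ - mu_0)^T · [...] = (0.3333)·(0.0251) + (1)·(0.1904) = 0.1987.

Step 5 — scale by n: T² = 6 · 0.1987 = 1.1924.

T² ≈ 1.1924


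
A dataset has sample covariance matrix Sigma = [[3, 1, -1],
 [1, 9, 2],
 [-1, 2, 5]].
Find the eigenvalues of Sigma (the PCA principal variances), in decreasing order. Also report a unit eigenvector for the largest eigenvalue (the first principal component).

Step 1 — characteristic polynomial p(λ) = det(λI - Sigma) = λ³ - tr·λ² + c_1·λ - det, where tr = trace, c_1 = sum of the principal 2×2 minors, det = det(Sigma):
  tr = 3 + 9 + 5 = 17,
  c_1 = (3·9 - (1)²) + (3·5 - (-1)²) + (9·5 - (2)²) = 26 + 14 + 41 = 81,
  det = 3·(9·5 - (2)²) - (1)·((1)·5 - (2)·(-1)) + (-1)·((1)·(2) - 9·(-1)) = 3·(41) - (1)·(7) + (-1)·(11) = 105.
  So p(λ) = λ³ - 17λ² + 81λ - 105.
Step 2 — look for an integer root (rational root theorem: any rational root is an integer divisor of 105). Testing λ = 5:
  p(5) = 125 - 425 + 405 - 105 = 0  ✓
  Dividing out (λ - 5): p(λ) = (λ - 5)(λ² - 12λ + 21).
Step 3 — remaining eigenvalues from the quadratic λ² - 12λ + 21 = 0:
  Δ = 12² - 4·21 = 144 - 84 = 60,  λ = (12 ± √60)/2 = (12 ± 7.746)/2 ≈ 9.873 or 2.127.
  Sorted: λ_1 = 9.873,  λ_2 = 5,  λ_3 = 2.127  (check: sum = 17 = tr ✓).

Step 4 — unit eigenvector for λ_1 ≈ 9.873: v spans the null space of (Sigma - λ_1 I), whose rows are
  r_1 = (-6.873, 1, -1),  r_2 = (1, -0.873, 2),  r_3 = (-1, 2, -4.873).
  v is orthogonal to every row, so take v ∝ r_1 × r_2 = ((1)·(2) - (-1)·(-0.873), (-1)·(1) - (-6.873)·(2), (-6.873)·(-0.873) - (1)·(1)) ≈ (1.127, 12.746, 5).
  Let u = (1.127, 12.746, 5).
  ||u|| = √((1.127)² + (12.746)² + (5)²) = √(188.7298) ≈ 13.7379,  v_1 = u/||u|| ≈ (0.082, 0.9278, 0.364) (||v_1|| = 1).

λ_1 = 9.873,  λ_2 = 5,  λ_3 = 2.127;  v_1 ≈ (0.082, 0.9278, 0.364)


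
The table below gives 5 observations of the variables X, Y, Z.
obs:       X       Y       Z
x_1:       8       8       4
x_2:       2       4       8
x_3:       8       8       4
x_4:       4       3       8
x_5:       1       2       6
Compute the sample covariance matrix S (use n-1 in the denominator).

Step 1 — column means:
  mean(X) = (8 + 2 + 8 + 4 + 1) / 5 = 23/5 = 4.6
  mean(Y) = (8 + 4 + 8 + 3 + 2) / 5 = 25/5 = 5
  mean(Z) = (4 + 8 + 4 + 8 + 6) / 5 = 30/5 = 6

Step 2 — sample covariance S[i,j] = (1/(n-1)) · Σ_k (x_{k,i} - mean_i) · (x_{k,j} - mean_j), with n-1 = 4.
  S[X,X] = ((3.4)·(3.4) + (-2.6)·(-2.6) + (3.4)·(3.4) + (-0.6)·(-0.6) + (-3.6)·(-3.6)) / 4 = 43.2/4 = 10.8
  S[X,Y] = ((3.4)·(3) + (-2.6)·(-1) + (3.4)·(3) + (-0.6)·(-2) + (-3.6)·(-3)) / 4 = 35/4 = 8.75
  S[X,Z] = ((3.4)·(-2) + (-2.6)·(2) + (3.4)·(-2) + (-0.6)·(2) + (-3.6)·(0)) / 4 = -20/4 = -5
  S[Y,Y] = ((3)·(3) + (-1)·(-1) + (3)·(3) + (-2)·(-2) + (-3)·(-3)) / 4 = 32/4 = 8
  S[Y,Z] = ((3)·(-2) + (-1)·(2) + (3)·(-2) + (-2)·(2) + (-3)·(0)) / 4 = -18/4 = -4.5
  S[Z,Z] = ((-2)·(-2) + (2)·(2) + (-2)·(-2) + (2)·(2) + (0)·(0)) / 4 = 16/4 = 4

S is symmetric (S[j,i] = S[i,j]). Assembling:

S = [[10.8, 8.75, -5],
 [8.75, 8, -4.5],
 [-5, -4.5, 4]]


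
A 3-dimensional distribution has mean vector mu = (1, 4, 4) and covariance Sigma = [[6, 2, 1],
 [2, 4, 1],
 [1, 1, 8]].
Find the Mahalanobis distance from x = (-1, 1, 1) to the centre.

Step 1 — centre the observation: (x - mu) = (-2, -3, -3).

Step 2 — invert Sigma (cofactor / det for 3×3, or solve directly):
  Sigma^{-1} = [[0.2013, -0.0974, -0.013],
 [-0.0974, 0.3052, -0.026],
 [-0.013, -0.026, 0.1299]].

Step 3 — form the quadratic (x - mu)^T · Sigma^{-1} · (x - mu):
  Sigma^{-1} · (x - mu) = (-0.0714, -0.6429, -0.2857).
  (x - mu)^T · [Sigma^{-1} · (x - mu)] = (-2)·(-0.0714) + (-3)·(-0.6429) + (-3)·(-0.2857) = 2.9286.

Step 4 — take square root: d = √(2.9286) ≈ 1.7113.

d(x, mu) = √(2.9286) ≈ 1.7113


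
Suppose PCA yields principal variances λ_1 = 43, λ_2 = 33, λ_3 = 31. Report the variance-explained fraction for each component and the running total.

Step 1 — total variance = trace(Sigma) = Σ λ_i = 43 + 33 + 31 = 107.

Step 2 — fraction explained by component i = λ_i / Σ λ:
  PC1: 43/107 = 0.4019
  PC2: 33/107 = 0.3084
  PC3: 31/107 = 0.2897

Step 3 — cumulative fraction after k components = (λ_1 + ... + λ_k) / Σ λ:
  k = 1: 43/107 = 0.4019
  k = 2: (43 + 33)/107 = 76/107 = 0.7103
  k = 3: (43 + 33 + 31)/107 = 107/107 = 1

Summary (fraction, with percent):

explained: PC1 0.4019 (40.19%), PC2 0.3084 (30.84%), PC3 0.2897 (28.97%);  cumulative: 0.4019, 0.7103, 1
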